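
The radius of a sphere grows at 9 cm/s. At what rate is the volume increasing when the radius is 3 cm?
324π cm³/s

V = (4/3)πr³
dV/dt = dV/dr · dr/dt = 4πr² · 9
At r = 3: dV/dt = 324π cm³/s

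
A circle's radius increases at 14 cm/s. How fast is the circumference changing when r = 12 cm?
28π cm/s

C = 2πr
dC/dt = 2π · dr/dt = 2π · 14 = 28π cm/s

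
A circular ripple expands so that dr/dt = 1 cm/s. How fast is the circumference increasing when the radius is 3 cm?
2π cm/s

C = 2πr
dC/dt = 2π · dr/dt = 2π · 1 = 2π cm/s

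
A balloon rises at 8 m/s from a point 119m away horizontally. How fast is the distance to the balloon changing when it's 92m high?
736√905/4525 ≈ 4.893 m/s

z² = 119² + y²
z = √(119² + 92²) = 5√905
dz/dt = y/z · dy/dt = 92/(5√905) · 8 = 736√905/4525 ≈ 4.893 m/s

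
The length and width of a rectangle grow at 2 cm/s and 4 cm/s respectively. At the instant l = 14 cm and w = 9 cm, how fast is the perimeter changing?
12 cm/s

P = 2(l + w)
dP/dt = 2(dl/dt + dw/dt) = 2(2 + 4) = 12 cm/s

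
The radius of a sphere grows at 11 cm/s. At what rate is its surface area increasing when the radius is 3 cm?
264π cm²/s

S = 4πr²
dS/dt = dS/dr · dr/dt = 8πr · 11
At r = 3: dS/dt = 264π cm²/s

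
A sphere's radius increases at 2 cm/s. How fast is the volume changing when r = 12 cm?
1152π cm³/s

V = (4/3)πr³
dV/dt = dV/dr · dr/dt = 4πr² · 2
At r = 12: dV/dt = 1152π cm³/s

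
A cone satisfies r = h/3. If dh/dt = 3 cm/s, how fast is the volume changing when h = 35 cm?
1225π/3 cm³/s

V = (1/3)π(h/3)²h = πh³/27
dV/dt = πh²/9 · 3
At h = 35: dV/dt = 1225π/3 cm³/s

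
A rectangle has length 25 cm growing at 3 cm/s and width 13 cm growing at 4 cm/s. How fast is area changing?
139 cm²/s

A = lw
dA/dt = w·dl/dt + l·dw/dt = 13·3 + 25·4 = 139 cm²/s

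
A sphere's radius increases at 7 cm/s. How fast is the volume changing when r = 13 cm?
4732π cm³/s

V = (4/3)πr³
dV/dt = dV/dr · dr/dt = 4πr² · 7
At r = 13: dV/dt = 4732π cm³/s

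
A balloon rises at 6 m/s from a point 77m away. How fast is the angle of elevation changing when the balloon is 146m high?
0.016957 rad/s

tan(θ) = y/77
sec²(θ) · dθ/dt = (1/77) · dy/dt
dθ/dt = cos²(θ)/77 · 6 = 77/(77² + 146²) · 6
dθ/dt = 0.016957 rad/s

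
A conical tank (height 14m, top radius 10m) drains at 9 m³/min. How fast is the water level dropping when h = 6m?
49/(100π) ≈ 0.156 m/min

r/h = 10/14, so r = (5/7)h
V = (1/3)πr²h = (1/3)π((5/7)h)²h = (25/147)πh³
dV/dh = (25/49)πh²
dh/dt = (dV/dt)/(dV/dh) = -9/((25/49)π·6²) = -49/(100π) m/min
The level is dropping at 49/(100π) ≈ 0.156 m/min.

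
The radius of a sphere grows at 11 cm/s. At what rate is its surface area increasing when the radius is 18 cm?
1584π cm²/s

S = 4πr²
dS/dt = dS/dr · dr/dt = 8πr · 11
At r = 18: dS/dt = 1584π cm²/s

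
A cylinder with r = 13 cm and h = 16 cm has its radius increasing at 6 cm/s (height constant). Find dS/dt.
504π cm²/s

S = 2πrh + 2πr² (lateral + bases)
dS/dt = (2πh + 4πr)·dr/dt = (2π·16 + 4π·13)·6
= 504π cm²/s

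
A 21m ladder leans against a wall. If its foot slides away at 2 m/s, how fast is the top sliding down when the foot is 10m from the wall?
20√341/341 ≈ 1.083 m/s

x² + y² = 21²
2x·dx/dt + 2y·dy/dt = 0
dy/dt = -x/y · dx/dt = -10/√341 · 2 = -20√341/341 m/s
The top is descending at 20√341/341 ≈ 1.083 m/s.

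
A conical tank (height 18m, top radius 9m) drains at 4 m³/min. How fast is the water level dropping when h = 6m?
4/(9π) ≈ 0.1415 m/min

r/h = 9/18, so r = (1/2)h
V = (1/3)πr²h = (1/3)π((1/2)h)²h = (1/12)πh³
dV/dh = (1/4)πh²
dh/dt = (dV/dt)/(dV/dh) = -4/((1/4)π·6²) = -4/(9π) m/min
The level is dropping at 4/(9π) ≈ 0.1415 m/min.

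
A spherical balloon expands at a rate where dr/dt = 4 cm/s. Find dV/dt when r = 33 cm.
17424π cm³/s

V = (4/3)πr³
dV/dt = dV/dr · dr/dt = 4πr² · 4
At r = 33: dV/dt = 17424π cm³/s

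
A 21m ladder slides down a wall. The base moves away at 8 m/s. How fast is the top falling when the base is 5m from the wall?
5√26/13 ≈ 1.961 m/s

x² + y² = 21²
2x·dx/dt + 2y·dy/dt = 0
dy/dt = -x/y · dx/dt = -5/(4√26) · 8 = -5√26/13 m/s
The top is descending at 5√26/13 ≈ 1.961 m/s.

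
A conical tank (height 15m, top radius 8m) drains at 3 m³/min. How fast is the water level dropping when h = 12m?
75/(1024π) ≈ 0.02331 m/min

r/h = 8/15, so r = (8/15)h
V = (1/3)πr²h = (1/3)π((8/15)h)²h = (64/675)πh³
dV/dh = (64/225)πh²
dh/dt = (dV/dt)/(dV/dh) = -3/((64/225)π·12²) = -75/(1024π) m/min
The level is dropping at 75/(1024π) ≈ 0.02331 m/min.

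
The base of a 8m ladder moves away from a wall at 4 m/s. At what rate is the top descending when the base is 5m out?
20√39/39 ≈ 3.203 m/s

x² + y² = 8²
2x·dx/dt + 2y·dy/dt = 0
dy/dt = -x/y · dx/dt = -5/√39 · 4 = -20√39/39 m/s
The top is descending at 20√39/39 ≈ 3.203 m/s.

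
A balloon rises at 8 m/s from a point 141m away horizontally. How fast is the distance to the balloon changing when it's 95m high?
380√28906/14453 ≈ 4.47 m/s

z² = 141² + y²
z = √(141² + 95²) = √28906
dz/dt = y/z · dy/dt = 95/√28906 · 8 = 380√28906/14453 ≈ 4.47 m/s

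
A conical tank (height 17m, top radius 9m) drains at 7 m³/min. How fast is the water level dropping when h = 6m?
2023/(2916π) ≈ 0.2208 m/min

r/h = 9/17, so r = (9/17)h
V = (1/3)πr²h = (1/3)π((9/17)h)²h = (27/289)πh³
dV/dh = (81/289)πh²
dh/dt = (dV/dt)/(dV/dh) = -7/((81/289)π·6²) = -2023/(2916π) m/min
The level is dropping at 2023/(2916π) ≈ 0.2208 m/min.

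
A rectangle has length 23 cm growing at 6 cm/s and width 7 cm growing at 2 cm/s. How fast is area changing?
88 cm²/s

A = lw
dA/dt = w·dl/dt + l·dw/dt = 7·6 + 23·2 = 88 cm²/s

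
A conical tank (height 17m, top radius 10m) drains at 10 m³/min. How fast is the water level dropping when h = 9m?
289/(810π) ≈ 0.1136 m/min

r/h = 10/17, so r = (10/17)h
V = (1/3)πr²h = (1/3)π((10/17)h)²h = (100/867)πh³
dV/dh = (100/289)πh²
dh/dt = (dV/dt)/(dV/dh) = -10/((100/289)π·9²) = -289/(810π) m/min
The level is dropping at 289/(810π) ≈ 0.1136 m/min.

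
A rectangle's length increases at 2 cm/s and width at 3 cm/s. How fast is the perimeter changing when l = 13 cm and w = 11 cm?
10 cm/s

P = 2(l + w)
dP/dt = 2(dl/dt + dw/dt) = 2(2 + 3) = 10 cm/s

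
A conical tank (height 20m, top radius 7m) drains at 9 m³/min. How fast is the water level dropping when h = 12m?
25/(49π) ≈ 0.1624 m/min

r/h = 7/20, so r = (7/20)h
V = (1/3)πr²h = (1/3)π((7/20)h)²h = (49/1200)πh³
dV/dh = (49/400)πh²
dh/dt = (dV/dt)/(dV/dh) = -9/((49/400)π·12²) = -25/(49π) m/min
The level is dropping at 25/(49π) ≈ 0.1624 m/min.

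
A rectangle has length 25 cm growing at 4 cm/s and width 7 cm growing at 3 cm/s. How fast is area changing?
103 cm²/s

A = lw
dA/dt = w·dl/dt + l·dw/dt = 7·4 + 25·3 = 103 cm²/s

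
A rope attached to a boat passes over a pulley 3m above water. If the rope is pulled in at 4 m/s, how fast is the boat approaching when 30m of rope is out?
40√11/33 ≈ 4.02 m/s

rope² = x² + 3²
x = √(30² - 3²) = 9√11
dx/dt = (rope/x) · d(rope)/dt = (30/(9√11)) · (-4) = -40√11/33 m/s
The boat approaches at 40√11/33 ≈ 4.02 m/s.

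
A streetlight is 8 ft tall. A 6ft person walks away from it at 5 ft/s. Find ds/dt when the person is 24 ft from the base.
15 ft/s

By similar triangles: 8/(x+s) = 6/s
Solving: s = 6x/2
ds/dt = 6/2 · dx/dt = 3 · 5 = 15 ft/s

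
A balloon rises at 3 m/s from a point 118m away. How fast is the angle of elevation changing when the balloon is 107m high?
0.013952 rad/s

tan(θ) = y/118
sec²(θ) · dθ/dt = (1/118) · dy/dt
dθ/dt = cos²(θ)/118 · 3 = 118/(118² + 107²) · 3
dθ/dt = 0.013952 rad/s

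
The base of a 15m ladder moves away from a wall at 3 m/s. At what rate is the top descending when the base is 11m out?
33√26/52 ≈ 3.236 m/s

x² + y² = 15²
2x·dx/dt + 2y·dy/dt = 0
dy/dt = -x/y · dx/dt = -11/(2√26) · 3 = -33√26/52 m/s
The top is descending at 33√26/52 ≈ 3.236 m/s.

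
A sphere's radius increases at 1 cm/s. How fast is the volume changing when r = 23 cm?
2116π cm³/s

V = (4/3)πr³
dV/dt = dV/dr · dr/dt = 4πr² · 1
At r = 23: dV/dt = 2116π cm³/s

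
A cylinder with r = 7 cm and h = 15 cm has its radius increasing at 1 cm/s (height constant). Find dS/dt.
58π cm²/s

S = 2πrh + 2πr² (lateral + bases)
dS/dt = (2πh + 4πr)·dr/dt = (2π·15 + 4π·7)·1
= 58π cm²/s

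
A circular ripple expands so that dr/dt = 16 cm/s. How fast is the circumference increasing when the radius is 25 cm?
32π cm/s

C = 2πr
dC/dt = 2π · dr/dt = 2π · 16 = 32π cm/s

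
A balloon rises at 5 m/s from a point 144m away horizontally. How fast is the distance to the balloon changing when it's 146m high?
365√10513/10513 ≈ 3.56 m/s

z² = 144² + y²
z = √(144² + 146²) = 2√10513
dz/dt = y/z · dy/dt = 146/(2√10513) · 5 = 365√10513/10513 ≈ 3.56 m/s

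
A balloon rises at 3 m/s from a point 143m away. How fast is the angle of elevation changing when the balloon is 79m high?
0.016073 rad/s

tan(θ) = y/143
sec²(θ) · dθ/dt = (1/143) · dy/dt
dθ/dt = cos²(θ)/143 · 3 = 143/(143² + 79²) · 3
dθ/dt = 0.016073 rad/s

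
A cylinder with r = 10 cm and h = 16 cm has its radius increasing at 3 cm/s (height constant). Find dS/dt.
216π cm²/s

S = 2πrh + 2πr² (lateral + bases)
dS/dt = (2πh + 4πr)·dr/dt = (2π·16 + 4π·10)·3
= 216π cm²/s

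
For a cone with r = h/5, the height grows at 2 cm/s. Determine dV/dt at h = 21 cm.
882π/25 cm³/s

V = (1/3)π(h/5)²h = πh³/75
dV/dt = πh²/25 · 2
At h = 21: dV/dt = 882π/25 cm³/s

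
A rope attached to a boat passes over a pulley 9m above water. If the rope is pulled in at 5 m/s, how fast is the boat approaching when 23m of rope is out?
115√7/56 ≈ 5.433 m/s

rope² = x² + 9²
x = √(23² - 9²) = 8√7
dx/dt = (rope/x) · d(rope)/dt = (23/(8√7)) · (-5) = -115√7/56 m/s
The boat approaches at 115√7/56 ≈ 5.433 m/s.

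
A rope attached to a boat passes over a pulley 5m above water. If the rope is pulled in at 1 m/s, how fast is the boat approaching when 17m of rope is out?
17√66/132 ≈ 1.046 m/s

rope² = x² + 5²
x = √(17² - 5²) = 2√66
dx/dt = (rope/x) · d(rope)/dt = (17/(2√66)) · (-1) = -17√66/132 m/s
The boat approaches at 17√66/132 ≈ 1.046 m/s.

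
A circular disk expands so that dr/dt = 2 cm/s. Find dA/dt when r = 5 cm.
20π cm²/s

A = πr²
dA/dt = 2πr · dr/dt = 2π(5)(2) = 20π cm²/s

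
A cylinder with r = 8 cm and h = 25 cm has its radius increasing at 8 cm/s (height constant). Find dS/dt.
656π cm²/s

S = 2πrh + 2πr² (lateral + bases)
dS/dt = (2πh + 4πr)·dr/dt = (2π·25 + 4π·8)·8
= 656π cm²/s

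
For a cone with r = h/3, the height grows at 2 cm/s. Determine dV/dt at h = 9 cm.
18π cm³/s

V = (1/3)π(h/3)²h = πh³/27
dV/dt = πh²/9 · 2
At h = 9: dV/dt = 18π cm³/s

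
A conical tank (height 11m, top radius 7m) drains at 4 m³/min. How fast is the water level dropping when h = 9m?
484/(3969π) ≈ 0.03882 m/min

r/h = 7/11, so r = (7/11)h
V = (1/3)πr²h = (1/3)π((7/11)h)²h = (49/363)πh³
dV/dh = (49/121)πh²
dh/dt = (dV/dt)/(dV/dh) = -4/((49/121)π·9²) = -484/(3969π) m/min
The level is dropping at 484/(3969π) ≈ 0.03882 m/min.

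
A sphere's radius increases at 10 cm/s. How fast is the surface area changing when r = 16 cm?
1280π cm²/s

S = 4πr²
dS/dt = dS/dr · dr/dt = 8πr · 10
At r = 16: dS/dt = 1280π cm²/s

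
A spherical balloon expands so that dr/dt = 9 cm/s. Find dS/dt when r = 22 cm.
1584π cm²/s

S = 4πr²
dS/dt = dS/dr · dr/dt = 8πr · 9
At r = 22: dS/dt = 1584π cm²/s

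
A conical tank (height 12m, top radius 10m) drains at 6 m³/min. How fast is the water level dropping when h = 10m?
54/(625π) ≈ 0.0275 m/min

r/h = 10/12, so r = (5/6)h
V = (1/3)πr²h = (1/3)π((5/6)h)²h = (25/108)πh³
dV/dh = (25/36)πh²
dh/dt = (dV/dt)/(dV/dh) = -6/((25/36)π·10²) = -54/(625π) m/min
The level is dropping at 54/(625π) ≈ 0.0275 m/min.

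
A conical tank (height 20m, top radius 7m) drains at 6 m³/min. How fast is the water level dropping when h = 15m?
32/(147π) ≈ 0.06929 m/min

r/h = 7/20, so r = (7/20)h
V = (1/3)πr²h = (1/3)π((7/20)h)²h = (49/1200)πh³
dV/dh = (49/400)πh²
dh/dt = (dV/dt)/(dV/dh) = -6/((49/400)π·15²) = -32/(147π) m/min
The level is dropping at 32/(147π) ≈ 0.06929 m/min.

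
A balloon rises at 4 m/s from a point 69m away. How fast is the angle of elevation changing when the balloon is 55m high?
0.035448 rad/s

tan(θ) = y/69
sec²(θ) · dθ/dt = (1/69) · dy/dt
dθ/dt = cos²(θ)/69 · 4 = 69/(69² + 55²) · 4
dθ/dt = 0.035448 rad/s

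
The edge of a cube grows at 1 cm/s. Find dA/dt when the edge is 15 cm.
180 cm²/s

A = 6s²
dA/dt = 12s · ds/dt = 12·15·1 = 180 cm²/s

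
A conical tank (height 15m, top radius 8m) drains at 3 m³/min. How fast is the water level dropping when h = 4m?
675/(1024π) ≈ 0.2098 m/min

r/h = 8/15, so r = (8/15)h
V = (1/3)πr²h = (1/3)π((8/15)h)²h = (64/675)πh³
dV/dh = (64/225)πh²
dh/dt = (dV/dt)/(dV/dh) = -3/((64/225)π·4²) = -675/(1024π) m/min
The level is dropping at 675/(1024π) ≈ 0.2098 m/min.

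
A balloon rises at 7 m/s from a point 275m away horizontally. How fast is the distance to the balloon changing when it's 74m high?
518√81101/81101 ≈ 1.819 m/s

z² = 275² + y²
z = √(275² + 74²) = √81101
dz/dt = y/z · dy/dt = 74/√81101 · 7 = 518√81101/81101 ≈ 1.819 m/s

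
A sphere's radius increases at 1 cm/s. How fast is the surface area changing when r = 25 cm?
200π cm²/s

S = 4πr²
dS/dt = dS/dr · dr/dt = 8πr · 1
At r = 25: dS/dt = 200π cm²/s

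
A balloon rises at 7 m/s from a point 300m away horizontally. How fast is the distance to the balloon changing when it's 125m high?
35/13 ≈ 2.692 m/s

z² = 300² + y²
z = √(300² + 125²) = 325
dz/dt = y/z · dy/dt = 125/325 · 7 = 35/13 ≈ 2.692 m/s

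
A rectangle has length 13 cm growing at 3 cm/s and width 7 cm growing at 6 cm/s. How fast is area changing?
99 cm²/s

A = lw
dA/dt = w·dl/dt + l·dw/dt = 7·3 + 13·6 = 99 cm²/s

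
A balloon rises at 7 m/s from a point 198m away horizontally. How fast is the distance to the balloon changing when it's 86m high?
301√466/2330 ≈ 2.789 m/s

z² = 198² + y²
z = √(198² + 86²) = 10√466
dz/dt = y/z · dy/dt = 86/(10√466) · 7 = 301√466/2330 ≈ 2.789 m/s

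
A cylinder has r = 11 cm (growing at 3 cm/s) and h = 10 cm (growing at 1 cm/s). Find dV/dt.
781π cm³/s

V = πr²h
dV/dt = 2πrh·dr/dt + πr²·dh/dt
= 2π(11)(10)(3) + π(11)²(1)
= 781π cm³/s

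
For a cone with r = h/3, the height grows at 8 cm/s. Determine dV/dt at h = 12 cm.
128π cm³/s

V = (1/3)π(h/3)²h = πh³/27
dV/dt = πh²/9 · 8
At h = 12: dV/dt = 128π cm³/s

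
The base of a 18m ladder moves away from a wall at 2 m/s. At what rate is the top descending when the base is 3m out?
2√35/35 ≈ 0.3381 m/s

x² + y² = 18²
2x·dx/dt + 2y·dy/dt = 0
dy/dt = -x/y · dx/dt = -3/(3√35) · 2 = -2√35/35 m/s
The top is descending at 2√35/35 ≈ 0.3381 m/s.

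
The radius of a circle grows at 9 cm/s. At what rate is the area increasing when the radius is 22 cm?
396π cm²/s

A = πr²
dA/dt = 2πr · dr/dt = 2π(22)(9) = 396π cm²/s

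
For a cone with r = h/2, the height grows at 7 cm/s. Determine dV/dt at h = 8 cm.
112π cm³/s

V = (1/3)π(h/2)²h = πh³/12
dV/dt = πh²/4 · 7
At h = 8: dV/dt = 112π cm³/s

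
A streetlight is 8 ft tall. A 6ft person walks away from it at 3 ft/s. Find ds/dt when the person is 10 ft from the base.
9 ft/s

By similar triangles: 8/(x+s) = 6/s
Solving: s = 6x/2
ds/dt = 6/2 · dx/dt = 3 · 3 = 9 ft/s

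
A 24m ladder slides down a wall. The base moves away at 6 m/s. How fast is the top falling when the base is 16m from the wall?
12√5/5 ≈ 5.367 m/s

x² + y² = 24²
2x·dx/dt + 2y·dy/dt = 0
dy/dt = -x/y · dx/dt = -16/(8√5) · 6 = -12√5/5 m/s
The top is descending at 12√5/5 ≈ 5.367 m/s.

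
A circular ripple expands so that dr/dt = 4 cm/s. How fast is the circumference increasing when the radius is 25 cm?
8π cm/s

C = 2πr
dC/dt = 2π · dr/dt = 2π · 4 = 8π cm/s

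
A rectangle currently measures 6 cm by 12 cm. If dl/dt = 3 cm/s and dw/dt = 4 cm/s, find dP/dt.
14 cm/s

P = 2(l + w)
dP/dt = 2(dl/dt + dw/dt) = 2(3 + 4) = 14 cm/s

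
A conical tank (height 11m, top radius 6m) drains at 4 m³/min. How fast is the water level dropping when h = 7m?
121/(441π) ≈ 0.08734 m/min

r/h = 6/11, so r = (6/11)h
V = (1/3)πr²h = (1/3)π((6/11)h)²h = (12/121)πh³
dV/dh = (36/121)πh²
dh/dt = (dV/dt)/(dV/dh) = -4/((36/121)π·7²) = -121/(441π) m/min
The level is dropping at 121/(441π) ≈ 0.08734 m/min.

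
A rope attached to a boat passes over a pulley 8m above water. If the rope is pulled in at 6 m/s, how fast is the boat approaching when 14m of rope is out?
14√33/11 ≈ 7.311 m/s

rope² = x² + 8²
x = √(14² - 8²) = 2√33
dx/dt = (rope/x) · d(rope)/dt = (14/(2√33)) · (-6) = -14√33/11 m/s
The boat approaches at 14√33/11 ≈ 7.311 m/s.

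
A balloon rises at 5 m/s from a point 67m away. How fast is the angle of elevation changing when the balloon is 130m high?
0.015662 rad/s

tan(θ) = y/67
sec²(θ) · dθ/dt = (1/67) · dy/dt
dθ/dt = cos²(θ)/67 · 5 = 67/(67² + 130²) · 5
dθ/dt = 0.015662 rad/s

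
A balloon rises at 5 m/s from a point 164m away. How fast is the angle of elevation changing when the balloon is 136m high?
0.018065 rad/s

tan(θ) = y/164
sec²(θ) · dθ/dt = (1/164) · dy/dt
dθ/dt = cos²(θ)/164 · 5 = 164/(164² + 136²) · 5
dθ/dt = 0.018065 rad/s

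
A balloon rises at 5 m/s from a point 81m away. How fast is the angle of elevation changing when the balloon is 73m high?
0.034062 rad/s

tan(θ) = y/81
sec²(θ) · dθ/dt = (1/81) · dy/dt
dθ/dt = cos²(θ)/81 · 5 = 81/(81² + 73²) · 5
dθ/dt = 0.034062 rad/s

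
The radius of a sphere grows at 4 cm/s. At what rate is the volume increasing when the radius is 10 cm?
1600π cm³/s

V = (4/3)πr³
dV/dt = dV/dr · dr/dt = 4πr² · 4
At r = 10: dV/dt = 1600π cm³/s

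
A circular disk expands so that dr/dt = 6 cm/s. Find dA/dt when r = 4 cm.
48π cm²/s

A = πr²
dA/dt = 2πr · dr/dt = 2π(4)(6) = 48π cm²/s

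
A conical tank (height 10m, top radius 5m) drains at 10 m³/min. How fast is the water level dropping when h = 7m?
40/(49π) ≈ 0.2598 m/min

r/h = 5/10, so r = (1/2)h
V = (1/3)πr²h = (1/3)π((1/2)h)²h = (1/12)πh³
dV/dh = (1/4)πh²
dh/dt = (dV/dt)/(dV/dh) = -10/((1/4)π·7²) = -40/(49π) m/min
The level is dropping at 40/(49π) ≈ 0.2598 m/min.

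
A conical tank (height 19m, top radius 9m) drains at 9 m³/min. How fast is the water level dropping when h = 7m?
361/(441π) ≈ 0.2606 m/min

r/h = 9/19, so r = (9/19)h
V = (1/3)πr²h = (1/3)π((9/19)h)²h = (27/361)πh³
dV/dh = (81/361)πh²
dh/dt = (dV/dt)/(dV/dh) = -9/((81/361)π·7²) = -361/(441π) m/min
The level is dropping at 361/(441π) ≈ 0.2606 m/min.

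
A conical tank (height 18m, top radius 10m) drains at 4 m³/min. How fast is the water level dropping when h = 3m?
36/(25π) ≈ 0.4584 m/min

r/h = 10/18, so r = (5/9)h
V = (1/3)πr²h = (1/3)π((5/9)h)²h = (25/243)πh³
dV/dh = (25/81)πh²
dh/dt = (dV/dt)/(dV/dh) = -4/((25/81)π·3²) = -36/(25π) m/min
The level is dropping at 36/(25π) ≈ 0.4584 m/min.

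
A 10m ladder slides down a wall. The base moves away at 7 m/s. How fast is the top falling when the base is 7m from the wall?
49√51/51 ≈ 6.861 m/s

x² + y² = 10²
2x·dx/dt + 2y·dy/dt = 0
dy/dt = -x/y · dx/dt = -7/√51 · 7 = -49√51/51 m/s
The top is descending at 49√51/51 ≈ 6.861 m/s.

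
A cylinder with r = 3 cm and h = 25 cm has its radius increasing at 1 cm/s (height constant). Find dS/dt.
62π cm²/s

S = 2πrh + 2πr² (lateral + bases)
dS/dt = (2πh + 4πr)·dr/dt = (2π·25 + 4π·3)·1
= 62π cm²/s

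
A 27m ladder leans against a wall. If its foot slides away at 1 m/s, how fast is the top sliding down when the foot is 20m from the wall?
20√329/329 ≈ 1.103 m/s

x² + y² = 27²
2x·dx/dt + 2y·dy/dt = 0
dy/dt = -x/y · dx/dt = -20/√329 · 1 = -20√329/329 m/s
The top is descending at 20√329/329 ≈ 1.103 m/s.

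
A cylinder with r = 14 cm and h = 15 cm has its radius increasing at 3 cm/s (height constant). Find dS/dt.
258π cm²/s

S = 2πrh + 2πr² (lateral + bases)
dS/dt = (2πh + 4πr)·dr/dt = (2π·15 + 4π·14)·3
= 258π cm²/s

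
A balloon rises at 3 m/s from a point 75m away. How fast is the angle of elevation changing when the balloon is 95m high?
0.015358 rad/s

tan(θ) = y/75
sec²(θ) · dθ/dt = (1/75) · dy/dt
dθ/dt = cos²(θ)/75 · 3 = 75/(75² + 95²) · 3
dθ/dt = 0.015358 rad/s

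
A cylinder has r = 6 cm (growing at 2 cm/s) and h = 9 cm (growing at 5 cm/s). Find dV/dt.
396π cm³/s

V = πr²h
dV/dt = 2πrh·dr/dt + πr²·dh/dt
= 2π(6)(9)(2) + π(6)²(5)
= 396π cm³/s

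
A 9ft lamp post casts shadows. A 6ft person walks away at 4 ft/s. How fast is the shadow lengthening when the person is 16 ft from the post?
8 ft/s

By similar triangles: 9/(x+s) = 6/s
Solving: s = 6x/3
ds/dt = 6/3 · dx/dt = 2 · 4 = 8 ft/s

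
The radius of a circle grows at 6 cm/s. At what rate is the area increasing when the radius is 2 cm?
24π cm²/s

A = πr²
dA/dt = 2πr · dr/dt = 2π(2)(6) = 24π cm²/s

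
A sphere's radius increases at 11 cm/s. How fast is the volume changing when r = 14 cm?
8624π cm³/s

V = (4/3)πr³
dV/dt = dV/dr · dr/dt = 4πr² · 11
At r = 14: dV/dt = 8624π cm³/s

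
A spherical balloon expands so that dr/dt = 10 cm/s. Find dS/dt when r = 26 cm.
2080π cm²/s

S = 4πr²
dS/dt = dS/dr · dr/dt = 8πr · 10
At r = 26: dS/dt = 2080π cm²/s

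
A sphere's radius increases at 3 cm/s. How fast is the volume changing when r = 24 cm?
6912π cm³/s

V = (4/3)πr³
dV/dt = dV/dr · dr/dt = 4πr² · 3
At r = 24: dV/dt = 6912π cm³/s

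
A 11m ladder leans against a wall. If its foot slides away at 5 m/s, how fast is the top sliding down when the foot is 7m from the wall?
35√2/12 ≈ 4.125 m/s

x² + y² = 11²
2x·dx/dt + 2y·dy/dt = 0
dy/dt = -x/y · dx/dt = -7/(6√2) · 5 = -35√2/12 m/s
The top is descending at 35√2/12 ≈ 4.125 m/s.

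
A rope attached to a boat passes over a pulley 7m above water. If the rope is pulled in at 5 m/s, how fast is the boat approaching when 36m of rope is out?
180√1247/1247 ≈ 5.097 m/s

rope² = x² + 7²
x = √(36² - 7²) = √1247
dx/dt = (rope/x) · d(rope)/dt = (36/√1247) · (-5) = -180√1247/1247 m/s
The boat approaches at 180√1247/1247 ≈ 5.097 m/s.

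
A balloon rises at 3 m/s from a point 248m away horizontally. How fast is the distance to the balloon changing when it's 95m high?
285√70529/70529 ≈ 1.073 m/s

z² = 248² + y²
z = √(248² + 95²) = √70529
dz/dt = y/z · dy/dt = 95/√70529 · 3 = 285√70529/70529 ≈ 1.073 m/s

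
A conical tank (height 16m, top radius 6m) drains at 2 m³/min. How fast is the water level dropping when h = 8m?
2/(9π) ≈ 0.07074 m/min

r/h = 6/16, so r = (3/8)h
V = (1/3)πr²h = (1/3)π((3/8)h)²h = (3/64)πh³
dV/dh = (9/64)πh²
dh/dt = (dV/dt)/(dV/dh) = -2/((9/64)π·8²) = -2/(9π) m/min
The level is dropping at 2/(9π) ≈ 0.07074 m/min.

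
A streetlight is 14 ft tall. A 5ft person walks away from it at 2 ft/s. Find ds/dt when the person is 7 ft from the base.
10/9 ft/s

By similar triangles: 14/(x+s) = 5/s
Solving: s = 5x/9
ds/dt = 5/9 · dx/dt = 5/9 · 2 = 10/9 ft/s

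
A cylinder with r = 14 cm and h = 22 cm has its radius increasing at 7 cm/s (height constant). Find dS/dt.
700π cm²/s

S = 2πrh + 2πr² (lateral + bases)
dS/dt = (2πh + 4πr)·dr/dt = (2π·22 + 4π·14)·7
= 700π cm²/s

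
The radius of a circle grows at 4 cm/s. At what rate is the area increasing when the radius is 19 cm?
152π cm²/s

A = πr²
dA/dt = 2πr · dr/dt = 2π(19)(4) = 152π cm²/s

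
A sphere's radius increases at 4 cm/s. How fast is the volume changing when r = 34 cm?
18496π cm³/s

V = (4/3)πr³
dV/dt = dV/dr · dr/dt = 4πr² · 4
At r = 34: dV/dt = 18496π cm³/s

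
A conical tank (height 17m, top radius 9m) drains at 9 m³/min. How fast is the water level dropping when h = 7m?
289/(441π) ≈ 0.2086 m/min

r/h = 9/17, so r = (9/17)h
V = (1/3)πr²h = (1/3)π((9/17)h)²h = (27/289)πh³
dV/dh = (81/289)πh²
dh/dt = (dV/dt)/(dV/dh) = -9/((81/289)π·7²) = -289/(441π) m/min
The level is dropping at 289/(441π) ≈ 0.2086 m/min.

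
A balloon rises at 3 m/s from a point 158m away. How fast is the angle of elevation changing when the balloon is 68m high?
0.01602 rad/s

tan(θ) = y/158
sec²(θ) · dθ/dt = (1/158) · dy/dt
dθ/dt = cos²(θ)/158 · 3 = 158/(158² + 68²) · 3
dθ/dt = 0.01602 rad/s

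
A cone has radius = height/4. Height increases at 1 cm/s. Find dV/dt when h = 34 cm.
289π/4 cm³/s

V = (1/3)π(h/4)²h = πh³/48
dV/dt = πh²/16 · 1
At h = 34: dV/dt = 289π/4 cm³/s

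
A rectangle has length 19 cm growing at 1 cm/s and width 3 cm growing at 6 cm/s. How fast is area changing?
117 cm²/s

A = lw
dA/dt = w·dl/dt + l·dw/dt = 3·1 + 19·6 = 117 cm²/s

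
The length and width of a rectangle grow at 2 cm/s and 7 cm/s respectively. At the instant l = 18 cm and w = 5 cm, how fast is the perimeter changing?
18 cm/s

P = 2(l + w)
dP/dt = 2(dl/dt + dw/dt) = 2(2 + 7) = 18 cm/s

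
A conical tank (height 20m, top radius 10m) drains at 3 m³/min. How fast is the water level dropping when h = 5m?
12/(25π) ≈ 0.1528 m/min

r/h = 10/20, so r = (1/2)h
V = (1/3)πr²h = (1/3)π((1/2)h)²h = (1/12)πh³
dV/dh = (1/4)πh²
dh/dt = (dV/dt)/(dV/dh) = -3/((1/4)π·5²) = -12/(25π) m/min
The level is dropping at 12/(25π) ≈ 0.1528 m/min.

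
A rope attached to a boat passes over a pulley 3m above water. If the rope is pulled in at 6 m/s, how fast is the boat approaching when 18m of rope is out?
36√35/35 ≈ 6.085 m/s

rope² = x² + 3²
x = √(18² - 3²) = 3√35
dx/dt = (rope/x) · d(rope)/dt = (18/(3√35)) · (-6) = -36√35/35 m/s
The boat approaches at 36√35/35 ≈ 6.085 m/s.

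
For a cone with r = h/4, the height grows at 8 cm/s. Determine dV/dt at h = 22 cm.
242π cm³/s

V = (1/3)π(h/4)²h = πh³/48
dV/dt = πh²/16 · 8
At h = 22: dV/dt = 242π cm³/s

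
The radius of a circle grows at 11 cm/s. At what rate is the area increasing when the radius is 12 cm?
264π cm²/s

A = πr²
dA/dt = 2πr · dr/dt = 2π(12)(11) = 264π cm²/s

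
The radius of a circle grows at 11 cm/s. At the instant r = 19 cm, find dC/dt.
22π cm/s

C = 2πr
dC/dt = 2π · dr/dt = 2π · 11 = 22π cm/s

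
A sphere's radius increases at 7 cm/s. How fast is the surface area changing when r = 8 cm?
448π cm²/s

S = 4πr²
dS/dt = dS/dr · dr/dt = 8πr · 7
At r = 8: dS/dt = 448π cm²/s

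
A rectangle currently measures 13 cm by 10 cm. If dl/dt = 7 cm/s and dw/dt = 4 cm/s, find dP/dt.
22 cm/s

P = 2(l + w)
dP/dt = 2(dl/dt + dw/dt) = 2(7 + 4) = 22 cm/s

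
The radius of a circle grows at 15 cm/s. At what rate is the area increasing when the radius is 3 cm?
90π cm²/s

A = πr²
dA/dt = 2πr · dr/dt = 2π(3)(15) = 90π cm²/s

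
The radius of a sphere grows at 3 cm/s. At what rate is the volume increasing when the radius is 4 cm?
192π cm³/s

V = (4/3)πr³
dV/dt = dV/dr · dr/dt = 4πr² · 3
At r = 4: dV/dt = 192π cm³/s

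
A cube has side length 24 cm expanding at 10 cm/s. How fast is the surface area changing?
2880 cm²/s

A = 6s²
dA/dt = 12s · ds/dt = 12·24·10 = 2880 cm²/s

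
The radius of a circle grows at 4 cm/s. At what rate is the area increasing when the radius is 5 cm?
40π cm²/s

A = πr²
dA/dt = 2πr · dr/dt = 2π(5)(4) = 40π cm²/s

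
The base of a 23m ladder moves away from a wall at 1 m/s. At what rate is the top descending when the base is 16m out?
16√273/273 ≈ 0.9684 m/s

x² + y² = 23²
2x·dx/dt + 2y·dy/dt = 0
dy/dt = -x/y · dx/dt = -16/√273 · 1 = -16√273/273 m/s
The top is descending at 16√273/273 ≈ 0.9684 m/s.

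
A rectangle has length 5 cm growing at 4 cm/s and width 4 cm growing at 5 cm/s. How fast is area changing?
41 cm²/s

A = lw
dA/dt = w·dl/dt + l·dw/dt = 4·4 + 5·5 = 41 cm²/s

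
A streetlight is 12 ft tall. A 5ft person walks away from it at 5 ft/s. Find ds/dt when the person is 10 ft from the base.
25/7 ft/s

By similar triangles: 12/(x+s) = 5/s
Solving: s = 5x/7
ds/dt = 5/7 · dx/dt = 5/7 · 5 = 25/7 ft/s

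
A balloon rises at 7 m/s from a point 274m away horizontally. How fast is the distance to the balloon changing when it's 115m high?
805√88301/88301 ≈ 2.709 m/s

z² = 274² + y²
z = √(274² + 115²) = √88301
dz/dt = y/z · dy/dt = 115/√88301 · 7 = 805√88301/88301 ≈ 2.709 m/s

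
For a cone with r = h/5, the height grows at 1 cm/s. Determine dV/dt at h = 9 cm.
81π/25 cm³/s

V = (1/3)π(h/5)²h = πh³/75
dV/dt = πh²/25 · 1
At h = 9: dV/dt = 81π/25 cm³/s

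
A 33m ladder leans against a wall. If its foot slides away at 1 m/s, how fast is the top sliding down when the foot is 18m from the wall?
6√85/85 ≈ 0.6508 m/s

x² + y² = 33²
2x·dx/dt + 2y·dy/dt = 0
dy/dt = -x/y · dx/dt = -18/(3√85) · 1 = -6√85/85 m/s
The top is descending at 6√85/85 ≈ 0.6508 m/s.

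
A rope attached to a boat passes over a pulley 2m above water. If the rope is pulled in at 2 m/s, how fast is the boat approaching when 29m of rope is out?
58√93/279 ≈ 2.005 m/s

rope² = x² + 2²
x = √(29² - 2²) = 3√93
dx/dt = (rope/x) · d(rope)/dt = (29/(3√93)) · (-2) = -58√93/279 m/s
The boat approaches at 58√93/279 ≈ 2.005 m/s.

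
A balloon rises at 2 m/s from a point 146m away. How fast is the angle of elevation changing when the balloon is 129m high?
0.007693 rad/s

tan(θ) = y/146
sec²(θ) · dθ/dt = (1/146) · dy/dt
dθ/dt = cos²(θ)/146 · 2 = 146/(146² + 129²) · 2
dθ/dt = 0.007693 rad/s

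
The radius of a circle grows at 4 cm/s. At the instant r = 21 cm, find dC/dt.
8π cm/s

C = 2πr
dC/dt = 2π · dr/dt = 2π · 4 = 8π cm/s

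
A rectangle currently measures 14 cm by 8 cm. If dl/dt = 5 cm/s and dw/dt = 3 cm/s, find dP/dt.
16 cm/s

P = 2(l + w)
dP/dt = 2(dl/dt + dw/dt) = 2(5 + 3) = 16 cm/s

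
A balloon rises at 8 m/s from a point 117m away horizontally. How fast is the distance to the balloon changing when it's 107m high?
428√25138/12569 ≈ 5.399 m/s

z² = 117² + y²
z = √(117² + 107²) = √25138
dz/dt = y/z · dy/dt = 107/√25138 · 8 = 428√25138/12569 ≈ 5.399 m/s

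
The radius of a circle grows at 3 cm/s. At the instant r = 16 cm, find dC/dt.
6π cm/s

C = 2πr
dC/dt = 2π · dr/dt = 2π · 3 = 6π cm/s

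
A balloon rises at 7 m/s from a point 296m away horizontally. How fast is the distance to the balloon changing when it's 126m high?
441√25873/25873 ≈ 2.742 m/s

z² = 296² + y²
z = √(296² + 126²) = 2√25873
dz/dt = y/z · dy/dt = 126/(2√25873) · 7 = 441√25873/25873 ≈ 2.742 m/s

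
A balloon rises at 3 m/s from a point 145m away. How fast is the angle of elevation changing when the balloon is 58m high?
0.017836 rad/s

tan(θ) = y/145
sec²(θ) · dθ/dt = (1/145) · dy/dt
dθ/dt = cos²(θ)/145 · 3 = 145/(145² + 58²) · 3
dθ/dt = 0.017836 rad/s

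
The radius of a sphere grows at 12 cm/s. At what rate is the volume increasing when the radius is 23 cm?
25392π cm³/s

V = (4/3)πr³
dV/dt = dV/dr · dr/dt = 4πr² · 12
At r = 23: dV/dt = 25392π cm³/s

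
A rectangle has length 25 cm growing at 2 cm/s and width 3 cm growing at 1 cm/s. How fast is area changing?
31 cm²/s

A = lw
dA/dt = w·dl/dt + l·dw/dt = 3·2 + 25·1 = 31 cm²/s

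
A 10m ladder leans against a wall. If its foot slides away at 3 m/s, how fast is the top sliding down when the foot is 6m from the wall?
9/4 = 2.25 m/s

x² + y² = 10²
2x·dx/dt + 2y·dy/dt = 0
dy/dt = -x/y · dx/dt = -6/8 · 3 = -9/4 m/s
The top is descending at 9/4 = 2.25 m/s.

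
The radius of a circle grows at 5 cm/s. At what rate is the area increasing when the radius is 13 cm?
130π cm²/s

A = πr²
dA/dt = 2πr · dr/dt = 2π(13)(5) = 130π cm²/s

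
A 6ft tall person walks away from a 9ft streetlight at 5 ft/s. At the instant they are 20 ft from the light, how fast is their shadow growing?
10 ft/s

By similar triangles: 9/(x+s) = 6/s
Solving: s = 6x/3
ds/dt = 6/3 · dx/dt = 2 · 5 = 10 ft/s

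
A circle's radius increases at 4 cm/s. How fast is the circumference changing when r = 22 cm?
8π cm/s

C = 2πr
dC/dt = 2π · dr/dt = 2π · 4 = 8π cm/s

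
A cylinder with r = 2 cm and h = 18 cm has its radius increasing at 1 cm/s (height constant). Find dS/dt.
44π cm²/s

S = 2πrh + 2πr² (lateral + bases)
dS/dt = (2πh + 4πr)·dr/dt = (2π·18 + 4π·2)·1
= 44π cm²/s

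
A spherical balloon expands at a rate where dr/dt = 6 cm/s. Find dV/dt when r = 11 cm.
2904π cm³/s

V = (4/3)πr³
dV/dt = dV/dr · dr/dt = 4πr² · 6
At r = 11: dV/dt = 2904π cm³/s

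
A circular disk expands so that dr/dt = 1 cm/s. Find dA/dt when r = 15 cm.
30π cm²/s

A = πr²
dA/dt = 2πr · dr/dt = 2π(15)(1) = 30π cm²/s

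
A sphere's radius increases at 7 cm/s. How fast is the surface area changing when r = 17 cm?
952π cm²/s

S = 4πr²
dS/dt = dS/dr · dr/dt = 8πr · 7
At r = 17: dS/dt = 952π cm²/s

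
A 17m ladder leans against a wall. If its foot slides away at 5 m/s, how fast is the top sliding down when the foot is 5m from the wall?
25√66/132 ≈ 1.539 m/s

x² + y² = 17²
2x·dx/dt + 2y·dy/dt = 0
dy/dt = -x/y · dx/dt = -5/(2√66) · 5 = -25√66/132 m/s
The top is descending at 25√66/132 ≈ 1.539 m/s.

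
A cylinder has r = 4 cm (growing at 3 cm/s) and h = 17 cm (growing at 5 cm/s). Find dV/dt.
488π cm³/s

V = πr²h
dV/dt = 2πrh·dr/dt + πr²·dh/dt
= 2π(4)(17)(3) + π(4)²(5)
= 488π cm³/s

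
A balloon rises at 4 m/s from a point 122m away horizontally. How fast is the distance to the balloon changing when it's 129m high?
516√1261/6305 ≈ 2.906 m/s

z² = 122² + y²
z = √(122² + 129²) = 5√1261
dz/dt = y/z · dy/dt = 129/(5√1261) · 4 = 516√1261/6305 ≈ 2.906 m/s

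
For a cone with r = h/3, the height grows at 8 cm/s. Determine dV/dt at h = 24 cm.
512π cm³/s

V = (1/3)π(h/3)²h = πh³/27
dV/dt = πh²/9 · 8
At h = 24: dV/dt = 512π cm³/s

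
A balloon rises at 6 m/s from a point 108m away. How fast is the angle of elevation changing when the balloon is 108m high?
0.027778 rad/s

tan(θ) = y/108
sec²(θ) · dθ/dt = (1/108) · dy/dt
dθ/dt = cos²(θ)/108 · 6 = 108/(108² + 108²) · 6
dθ/dt = 0.027778 rad/s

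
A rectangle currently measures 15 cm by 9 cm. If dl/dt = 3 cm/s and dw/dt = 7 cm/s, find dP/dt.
20 cm/s

P = 2(l + w)
dP/dt = 2(dl/dt + dw/dt) = 2(3 + 7) = 20 cm/s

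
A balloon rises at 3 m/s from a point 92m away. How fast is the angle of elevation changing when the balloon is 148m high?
0.009089 rad/s

tan(θ) = y/92
sec²(θ) · dθ/dt = (1/92) · dy/dt
dθ/dt = cos²(θ)/92 · 3 = 92/(92² + 148²) · 3
dθ/dt = 0.009089 rad/s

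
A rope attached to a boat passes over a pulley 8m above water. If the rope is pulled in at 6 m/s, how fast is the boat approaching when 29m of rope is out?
58√777/259 ≈ 6.242 m/s

rope² = x² + 8²
x = √(29² - 8²) = √777
dx/dt = (rope/x) · d(rope)/dt = (29/√777) · (-6) = -58√777/259 m/s
The boat approaches at 58√777/259 ≈ 6.242 m/s.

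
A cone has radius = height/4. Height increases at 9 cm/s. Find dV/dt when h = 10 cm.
225π/4 cm³/s

V = (1/3)π(h/4)²h = πh³/48
dV/dt = πh²/16 · 9
At h = 10: dV/dt = 225π/4 cm³/s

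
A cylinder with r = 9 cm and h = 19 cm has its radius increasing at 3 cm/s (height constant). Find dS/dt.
222π cm²/s

S = 2πrh + 2πr² (lateral + bases)
dS/dt = (2πh + 4πr)·dr/dt = (2π·19 + 4π·9)·3
= 222π cm²/s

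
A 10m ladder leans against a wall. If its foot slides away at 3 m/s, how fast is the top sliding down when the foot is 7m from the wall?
7√51/17 ≈ 2.941 m/s

x² + y² = 10²
2x·dx/dt + 2y·dy/dt = 0
dy/dt = -x/y · dx/dt = -7/√51 · 3 = -7√51/17 m/s
The top is descending at 7√51/17 ≈ 2.941 m/s.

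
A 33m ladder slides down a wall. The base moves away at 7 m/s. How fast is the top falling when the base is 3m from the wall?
7√30/60 ≈ 0.639 m/s

x² + y² = 33²
2x·dx/dt + 2y·dy/dt = 0
dy/dt = -x/y · dx/dt = -3/(6√30) · 7 = -7√30/60 m/s
The top is descending at 7√30/60 ≈ 0.639 m/s.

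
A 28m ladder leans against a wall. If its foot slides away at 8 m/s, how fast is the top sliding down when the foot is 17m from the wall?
136√55/165 ≈ 6.113 m/s

x² + y² = 28²
2x·dx/dt + 2y·dy/dt = 0
dy/dt = -x/y · dx/dt = -17/(3√55) · 8 = -136√55/165 m/s
The top is descending at 136√55/165 ≈ 6.113 m/s.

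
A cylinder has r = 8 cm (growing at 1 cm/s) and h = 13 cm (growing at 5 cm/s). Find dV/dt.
528π cm³/s

V = πr²h
dV/dt = 2πrh·dr/dt + πr²·dh/dt
= 2π(8)(13)(1) + π(8)²(5)
= 528π cm³/s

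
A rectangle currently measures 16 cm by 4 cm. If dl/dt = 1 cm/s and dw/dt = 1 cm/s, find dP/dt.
4 cm/s

P = 2(l + w)
dP/dt = 2(dl/dt + dw/dt) = 2(1 + 1) = 4 cm/s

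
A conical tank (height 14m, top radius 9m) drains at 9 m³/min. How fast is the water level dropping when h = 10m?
49/(225π) ≈ 0.06932 m/min

r/h = 9/14, so r = (9/14)h
V = (1/3)πr²h = (1/3)π((9/14)h)²h = (27/196)πh³
dV/dh = (81/196)πh²
dh/dt = (dV/dt)/(dV/dh) = -9/((81/196)π·10²) = -49/(225π) m/min
The level is dropping at 49/(225π) ≈ 0.06932 m/min.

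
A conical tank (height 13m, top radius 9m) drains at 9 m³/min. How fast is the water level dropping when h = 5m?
169/(225π) ≈ 0.2391 m/min

r/h = 9/13, so r = (9/13)h
V = (1/3)πr²h = (1/3)π((9/13)h)²h = (27/169)πh³
dV/dh = (81/169)πh²
dh/dt = (dV/dt)/(dV/dh) = -9/((81/169)π·5²) = -169/(225π) m/min
The level is dropping at 169/(225π) ≈ 0.2391 m/min.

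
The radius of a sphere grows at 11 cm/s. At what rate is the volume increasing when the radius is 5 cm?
1100π cm³/s

V = (4/3)πr³
dV/dt = dV/dr · dr/dt = 4πr² · 11
At r = 5: dV/dt = 1100π cm³/s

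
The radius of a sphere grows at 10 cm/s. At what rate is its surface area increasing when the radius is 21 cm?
1680π cm²/s

S = 4πr²
dS/dt = dS/dr · dr/dt = 8πr · 10
At r = 21: dS/dt = 1680π cm²/s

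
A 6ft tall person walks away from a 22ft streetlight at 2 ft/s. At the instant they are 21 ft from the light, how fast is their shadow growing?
3/4 ft/s

By similar triangles: 22/(x+s) = 6/s
Solving: s = 6x/16
ds/dt = 6/16 · dx/dt = 3/8 · 2 = 3/4 ft/s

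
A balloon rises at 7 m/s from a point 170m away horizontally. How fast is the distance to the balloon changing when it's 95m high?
133√1517/1517 ≈ 3.415 m/s

z² = 170² + y²
z = √(170² + 95²) = 5√1517
dz/dt = y/z · dy/dt = 95/(5√1517) · 7 = 133√1517/1517 ≈ 3.415 m/s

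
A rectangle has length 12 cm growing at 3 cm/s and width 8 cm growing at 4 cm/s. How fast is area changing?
72 cm²/s

A = lw
dA/dt = w·dl/dt + l·dw/dt = 8·3 + 12·4 = 72 cm²/s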